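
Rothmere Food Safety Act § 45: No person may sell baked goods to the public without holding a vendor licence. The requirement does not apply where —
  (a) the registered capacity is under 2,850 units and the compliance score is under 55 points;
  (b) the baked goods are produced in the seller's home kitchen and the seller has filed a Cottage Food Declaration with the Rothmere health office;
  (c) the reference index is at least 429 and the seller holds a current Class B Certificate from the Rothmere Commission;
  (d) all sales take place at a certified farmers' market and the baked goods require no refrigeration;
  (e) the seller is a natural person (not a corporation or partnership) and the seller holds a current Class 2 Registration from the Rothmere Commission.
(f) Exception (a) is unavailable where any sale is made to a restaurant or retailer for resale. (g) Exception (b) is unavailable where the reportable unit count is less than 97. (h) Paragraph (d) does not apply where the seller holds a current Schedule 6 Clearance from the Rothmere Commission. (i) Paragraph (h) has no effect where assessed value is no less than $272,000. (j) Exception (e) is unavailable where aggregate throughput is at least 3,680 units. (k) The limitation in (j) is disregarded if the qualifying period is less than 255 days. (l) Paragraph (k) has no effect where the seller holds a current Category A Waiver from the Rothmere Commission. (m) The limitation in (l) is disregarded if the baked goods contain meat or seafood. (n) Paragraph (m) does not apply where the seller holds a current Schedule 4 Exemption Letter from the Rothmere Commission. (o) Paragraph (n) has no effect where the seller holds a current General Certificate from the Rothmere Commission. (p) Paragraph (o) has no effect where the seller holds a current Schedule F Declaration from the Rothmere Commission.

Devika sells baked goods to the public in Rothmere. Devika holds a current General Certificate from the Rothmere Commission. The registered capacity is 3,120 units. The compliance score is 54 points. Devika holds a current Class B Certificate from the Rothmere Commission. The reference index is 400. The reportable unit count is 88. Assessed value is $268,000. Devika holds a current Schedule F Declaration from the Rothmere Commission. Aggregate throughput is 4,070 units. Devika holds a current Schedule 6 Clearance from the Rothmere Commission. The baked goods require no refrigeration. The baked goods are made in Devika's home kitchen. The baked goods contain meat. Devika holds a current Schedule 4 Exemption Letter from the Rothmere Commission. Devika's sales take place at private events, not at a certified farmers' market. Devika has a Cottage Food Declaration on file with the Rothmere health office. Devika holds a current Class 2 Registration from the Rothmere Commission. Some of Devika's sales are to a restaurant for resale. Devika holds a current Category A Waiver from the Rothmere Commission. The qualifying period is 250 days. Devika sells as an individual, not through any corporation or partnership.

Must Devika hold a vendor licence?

Exception (a) fails — the registered capacity is 3,120 units, not under 2,850 units.
Exception (b) is satisfied on its face — the baked goods are home-kitchen produced; a Cottage Food Declaration is on file. However, paragraph (g) must be considered: (g) operates — the reportable unit count is 88, less than the 97 limit. So (b) is unavailable.
Exception (c) fails — the reference index is 400, short of 429.
Exception (d) does not apply: sales are at private events, not a certified farmers' market.
All of (e)'s requirements are met (the seller is a natural person; a current Class 2 Registration is held). But applying paragraphs (j)–(p): (j) operates — aggregate throughput is 4,070 units, meeting the 3,680 units threshold. (k) would limit (j) — the qualifying period is 250 days, less than the 255 days limit — but (l) sets (k) aside: (l) operates against (k): a current Category A Waiver is held. (m) applies (the baked goods contain meat), but yields to (n): (n) operates — a current Schedule 4 Exemption Letter is held. (o) applies (a current General Certificate is held), but yields to (p): (p) operates — a current Schedule F Declaration is held. Exception (e) does not apply.
None of the exceptions is available; § 45 applies in full.

Yes — Devika must hold a vendor licence.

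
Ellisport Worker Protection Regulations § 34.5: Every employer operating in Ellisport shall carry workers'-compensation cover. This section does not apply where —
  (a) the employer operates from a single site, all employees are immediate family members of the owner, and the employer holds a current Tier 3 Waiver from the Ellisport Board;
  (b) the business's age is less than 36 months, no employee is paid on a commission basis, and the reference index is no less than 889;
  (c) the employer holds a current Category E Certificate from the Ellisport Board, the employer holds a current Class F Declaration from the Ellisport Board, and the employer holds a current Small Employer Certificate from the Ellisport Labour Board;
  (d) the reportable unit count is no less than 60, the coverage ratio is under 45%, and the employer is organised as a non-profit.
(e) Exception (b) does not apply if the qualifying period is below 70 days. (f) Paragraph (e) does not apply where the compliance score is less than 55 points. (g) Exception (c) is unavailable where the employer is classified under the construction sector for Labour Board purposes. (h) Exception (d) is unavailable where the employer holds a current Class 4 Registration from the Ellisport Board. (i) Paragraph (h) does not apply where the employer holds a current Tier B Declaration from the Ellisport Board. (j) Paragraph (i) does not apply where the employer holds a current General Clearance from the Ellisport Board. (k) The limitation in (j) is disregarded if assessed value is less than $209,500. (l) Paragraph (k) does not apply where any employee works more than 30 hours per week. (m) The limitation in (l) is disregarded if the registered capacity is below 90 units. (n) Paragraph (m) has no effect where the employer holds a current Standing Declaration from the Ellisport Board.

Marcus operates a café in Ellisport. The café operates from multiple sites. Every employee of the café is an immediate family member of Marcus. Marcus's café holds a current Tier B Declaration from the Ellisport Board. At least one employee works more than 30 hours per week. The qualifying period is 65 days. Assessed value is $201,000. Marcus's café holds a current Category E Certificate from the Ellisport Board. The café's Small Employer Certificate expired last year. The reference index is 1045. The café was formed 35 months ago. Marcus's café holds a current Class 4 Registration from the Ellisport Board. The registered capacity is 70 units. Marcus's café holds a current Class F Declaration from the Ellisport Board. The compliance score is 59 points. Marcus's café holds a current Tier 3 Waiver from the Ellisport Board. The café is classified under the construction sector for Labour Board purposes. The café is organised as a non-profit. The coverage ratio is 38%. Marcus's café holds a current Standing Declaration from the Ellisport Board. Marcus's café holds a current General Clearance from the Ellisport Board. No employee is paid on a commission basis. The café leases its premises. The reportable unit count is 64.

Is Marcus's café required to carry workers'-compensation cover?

Exception (a) requires that the employer operates from a single site; but the employer operates from multiple sites, so (a) is unavailable.
Exception (b)'s conditions are all satisfied: the business's age is 35 months, less than the 36 months limit; no employee is paid on commission; the reference index is 1,045, meeting the 889 threshold. Turning to paragraphs (e)–(f): (e) operates against (b): the qualifying period is 65 days, below the 70 days limit. (f), which would lift (e), is not engaged — the compliance score is 59 points, not less than 55 points. Exception (b) does not apply.
Exception (c) fails — the Small Employer Certificate has expired.
Exception (d) is satisfied on its face — the reportable unit count is 64, meeting the 60 threshold; the coverage ratio is 38%, under the 45% limit; the employer is a non-profit. But applying paragraphs (h)–(n): (h) applies — a current Class 4 Registration is held. (i) would limit (h) — a current Tier B Declaration is held — but (j) sets (i) aside: (j) operates against (i): a current General Clearance is held. (k) operates (assessed value is $201,000, less than the $209,500 limit), but is overridden by (l): (l) operates against (k): at least one employee exceeds 30 hours/week. (m) would limit (l) — the registered capacity is 70 units, below the 90 units limit — but (n) sets (m) aside: (n) applies — a current Standing Declaration is held. Exception (d) does not apply.
No exception displaces § 34.5.

Yes — Marcus's café must carry workers'-compensation cover.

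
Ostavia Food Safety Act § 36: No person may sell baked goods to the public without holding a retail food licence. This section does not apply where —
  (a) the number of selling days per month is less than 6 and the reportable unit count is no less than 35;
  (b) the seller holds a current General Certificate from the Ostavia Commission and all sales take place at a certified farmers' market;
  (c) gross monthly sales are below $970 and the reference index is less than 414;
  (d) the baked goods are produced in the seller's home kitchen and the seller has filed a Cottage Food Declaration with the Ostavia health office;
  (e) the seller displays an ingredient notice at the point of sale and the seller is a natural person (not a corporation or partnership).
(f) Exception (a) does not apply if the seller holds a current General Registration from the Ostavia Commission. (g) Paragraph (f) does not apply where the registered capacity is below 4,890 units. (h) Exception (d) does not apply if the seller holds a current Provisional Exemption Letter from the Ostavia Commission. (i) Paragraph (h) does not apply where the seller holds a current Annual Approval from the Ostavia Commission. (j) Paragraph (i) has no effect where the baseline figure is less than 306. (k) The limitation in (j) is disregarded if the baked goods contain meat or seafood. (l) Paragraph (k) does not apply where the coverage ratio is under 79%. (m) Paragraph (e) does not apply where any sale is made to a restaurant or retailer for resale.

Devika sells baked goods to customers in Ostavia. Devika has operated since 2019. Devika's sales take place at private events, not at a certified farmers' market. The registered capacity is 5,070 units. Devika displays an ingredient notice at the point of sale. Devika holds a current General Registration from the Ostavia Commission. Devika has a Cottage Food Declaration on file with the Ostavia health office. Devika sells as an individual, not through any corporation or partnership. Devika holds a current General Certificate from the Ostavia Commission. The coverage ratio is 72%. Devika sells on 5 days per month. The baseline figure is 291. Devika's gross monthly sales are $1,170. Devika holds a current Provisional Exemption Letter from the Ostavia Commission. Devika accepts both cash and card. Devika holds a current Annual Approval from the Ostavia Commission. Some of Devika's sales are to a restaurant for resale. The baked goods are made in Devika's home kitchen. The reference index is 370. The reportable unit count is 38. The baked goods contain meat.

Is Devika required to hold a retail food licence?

Yes — Devika must hold a retail food licence.

Exception (a): the number of selling days per month is 5, less than the 6 limit; the reportable unit count is 38, meeting the 35 threshold — every condition holds. However, paragraphs (f)–(g) must be considered: (f) operates against (a): a current General Registration is held. (g) is not triggered (the registered capacity is 5,070 units, not below 4,890 units), so (f) stands. (a) is therefore removed.
Exception (b) does not apply: sales are at private events, not a certified farmers' market.
Exception (c) fails — gross monthly sales are $1,170, not below $970.
Exception (d) is satisfied on its face — the baked goods are home-kitchen produced; a Cottage Food Declaration is on file. However, paragraphs (h)–(l) must be considered: (h) is engaged — a current Provisional Exemption Letter is held. (i) applies (a current Annual Approval is held), but is set aside by (j): (j) operates against (i): the baseline figure is 291, less than the 306 limit. (k) would limit (j) — the baked goods contain meat — but (l) sets (k) aside: (l) operates — the coverage ratio is 72%, under the 79% limit. So (d) is unavailable.
All of (e)'s requirements are met (an ingredient notice is displayed; the seller is a natural person). However, paragraph (m) must be considered: (m) is engaged — some sales are to a restaurant for resale. (e) is therefore removed.
No exception applies. The general rule governs.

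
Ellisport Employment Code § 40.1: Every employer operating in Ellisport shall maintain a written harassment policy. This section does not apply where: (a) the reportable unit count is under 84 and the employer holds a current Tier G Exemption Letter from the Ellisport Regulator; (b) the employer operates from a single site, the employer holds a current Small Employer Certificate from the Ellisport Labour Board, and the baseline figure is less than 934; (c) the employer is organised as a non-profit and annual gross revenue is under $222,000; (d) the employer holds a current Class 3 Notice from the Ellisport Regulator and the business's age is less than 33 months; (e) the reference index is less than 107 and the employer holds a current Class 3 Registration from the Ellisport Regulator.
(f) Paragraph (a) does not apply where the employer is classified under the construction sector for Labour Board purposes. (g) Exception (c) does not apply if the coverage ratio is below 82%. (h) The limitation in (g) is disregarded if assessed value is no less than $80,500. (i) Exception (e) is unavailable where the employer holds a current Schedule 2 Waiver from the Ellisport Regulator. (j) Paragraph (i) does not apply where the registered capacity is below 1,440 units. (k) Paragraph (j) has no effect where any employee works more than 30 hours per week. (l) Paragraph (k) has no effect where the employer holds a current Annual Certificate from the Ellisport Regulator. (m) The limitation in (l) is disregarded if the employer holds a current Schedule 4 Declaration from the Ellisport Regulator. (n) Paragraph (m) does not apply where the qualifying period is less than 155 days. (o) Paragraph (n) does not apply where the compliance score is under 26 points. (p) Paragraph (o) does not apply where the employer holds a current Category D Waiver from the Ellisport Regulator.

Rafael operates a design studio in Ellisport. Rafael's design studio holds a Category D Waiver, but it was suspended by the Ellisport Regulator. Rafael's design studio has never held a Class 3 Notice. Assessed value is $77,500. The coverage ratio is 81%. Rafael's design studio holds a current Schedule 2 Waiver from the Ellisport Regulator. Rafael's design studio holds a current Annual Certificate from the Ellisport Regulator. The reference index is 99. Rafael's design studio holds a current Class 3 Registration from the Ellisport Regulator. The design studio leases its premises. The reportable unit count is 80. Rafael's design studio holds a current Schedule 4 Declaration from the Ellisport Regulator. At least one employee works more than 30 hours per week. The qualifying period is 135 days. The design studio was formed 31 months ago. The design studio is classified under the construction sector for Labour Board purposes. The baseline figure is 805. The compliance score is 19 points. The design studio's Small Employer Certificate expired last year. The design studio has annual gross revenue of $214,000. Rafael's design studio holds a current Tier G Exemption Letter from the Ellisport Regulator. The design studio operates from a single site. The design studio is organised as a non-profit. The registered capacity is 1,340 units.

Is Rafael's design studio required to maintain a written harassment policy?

Yes — Rafael's design studio must maintain a written harassment policy.

Exception (a) is satisfied on its face — the reportable unit count is 80, under the 84 limit; a current Tier G Exemption Letter is held. However, paragraph (f) must be considered: (f) applies — the design studio is classified under the construction sector. So (a) is unavailable.
Exception (b) requires that the employer holds a current Small Employer Certificate from the Ellisport Labour Board; but the Small Employer Certificate has expired, so (b) is unavailable.
Exception (c) is satisfied on its face — the employer is a non-profit; annual gross revenue is $214,000, under the $222,000 limit. But applying paragraphs (g)–(h): (g) operates against (c): the coverage ratio is 81%, below the 82% limit. (h), which would lift (g), does not operate here — assessed value is $77,500, short of $80,500. So (c) is unavailable.
Exception (d) requires that the employer holds a current Class 3 Notice from the Ellisport Regulator; but there is no Class 3 Notice in force, so (d) is unavailable.
All of (e)'s requirements are met (the reference index is 99, less than the 107 limit; a current Class 3 Registration is held). However, paragraphs (i)–(p) must be considered: (i) applies — a current Schedule 2 Waiver is held. (j) would limit (i) — the registered capacity is 1,340 units, below the 1,440 units limit — but (k) sets (j) aside: (k) operates against (j): at least one employee exceeds 30 hours/week. (l) would limit (k) — a current Annual Certificate is held — but (m) sets (l) aside: (m) operates against (l): a current Schedule 4 Declaration is held. (n) is triggered (the qualifying period is 135 days, less than the 155 days limit), but yields to (o): (o) operates against (n): the compliance score is 19 points, under the 26 points limit. (p), which would lift (o), does not operate here — no current Category D Waiver is held. So (e) is unavailable.
No exception displaces § 40.1.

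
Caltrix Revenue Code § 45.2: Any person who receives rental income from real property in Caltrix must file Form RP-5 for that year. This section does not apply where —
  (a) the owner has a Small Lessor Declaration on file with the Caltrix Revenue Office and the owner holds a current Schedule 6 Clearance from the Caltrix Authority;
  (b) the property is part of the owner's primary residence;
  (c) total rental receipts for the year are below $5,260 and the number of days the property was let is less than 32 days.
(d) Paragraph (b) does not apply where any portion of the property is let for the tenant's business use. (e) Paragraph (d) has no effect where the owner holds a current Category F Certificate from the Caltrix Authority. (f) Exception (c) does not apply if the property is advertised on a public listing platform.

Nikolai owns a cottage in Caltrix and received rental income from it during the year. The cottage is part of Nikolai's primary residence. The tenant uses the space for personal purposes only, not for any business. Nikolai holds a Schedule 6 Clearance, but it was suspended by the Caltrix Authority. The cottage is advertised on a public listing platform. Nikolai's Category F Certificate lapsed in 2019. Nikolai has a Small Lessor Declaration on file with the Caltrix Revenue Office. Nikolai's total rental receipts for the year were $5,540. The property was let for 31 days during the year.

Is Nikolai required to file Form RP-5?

Exception (a) does not apply: no current Schedule 6 Clearance is held.
Exception (b) is satisfied on its face — the cottage is part of the primary residence. Applying paragraphs (d)–(e): (d), which would limit (b), is not triggered: the space is used for personal purposes only. Exception (b) stands.
Exception (c) does not apply: total rental receipts for the year are $5,540, not below $5,260.

No — exception (b) applies; Nikolai is not required to file Form RP-5.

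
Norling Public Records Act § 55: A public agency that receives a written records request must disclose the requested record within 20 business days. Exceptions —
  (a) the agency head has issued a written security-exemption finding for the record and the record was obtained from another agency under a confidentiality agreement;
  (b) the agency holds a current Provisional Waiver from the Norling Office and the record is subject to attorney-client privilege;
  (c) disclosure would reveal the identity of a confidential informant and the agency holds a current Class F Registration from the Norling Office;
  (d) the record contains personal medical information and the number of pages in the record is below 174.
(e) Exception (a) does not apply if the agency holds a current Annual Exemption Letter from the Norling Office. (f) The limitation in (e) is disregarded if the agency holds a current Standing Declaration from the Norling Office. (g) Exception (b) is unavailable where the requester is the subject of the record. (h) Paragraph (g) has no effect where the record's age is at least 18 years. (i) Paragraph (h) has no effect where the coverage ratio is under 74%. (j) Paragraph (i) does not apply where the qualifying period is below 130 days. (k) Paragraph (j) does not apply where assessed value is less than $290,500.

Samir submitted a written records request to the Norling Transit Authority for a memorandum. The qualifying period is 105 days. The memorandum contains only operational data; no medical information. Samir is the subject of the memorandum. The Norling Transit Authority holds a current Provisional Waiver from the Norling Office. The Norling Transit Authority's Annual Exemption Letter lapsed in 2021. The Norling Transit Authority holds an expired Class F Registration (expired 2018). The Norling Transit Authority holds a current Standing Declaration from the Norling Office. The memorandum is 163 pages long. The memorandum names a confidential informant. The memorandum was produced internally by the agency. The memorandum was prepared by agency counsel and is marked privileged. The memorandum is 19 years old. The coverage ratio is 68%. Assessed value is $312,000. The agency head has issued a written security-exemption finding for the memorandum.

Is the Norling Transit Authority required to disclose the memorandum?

Exception (a) does not apply: the memorandum was produced internally.
Exception (b)'s conditions are all satisfied: a current Provisional Waiver is held; the memorandum is privileged. Applying paragraphs (g)–(k): (g) is triggered (Samir is the subject of the memorandum), but is displaced by (h): (h) operates — the record's age is 19 years, meeting the 18 years threshold. (i) would limit (h) — the coverage ratio is 68%, under the 74% limit — but (j) sets (i) aside: (j) is engaged — the qualifying period is 105 days, below the 130 days limit. (k), which would lift (j), is not engaged — assessed value is $312,000, not less than $290,500. Exception (b) stands.
Exception (c) requires that the agency holds a current Class F Registration from the Norling Office; but there is no Class F Registration in force, so (c) is unavailable.
Exception (d) requires that the record contains personal medical information; but the memorandum contains only operational data, so (d) is unavailable.

No — exception (b) applies; the Norling Transit Authority is not required to disclose the memorandum.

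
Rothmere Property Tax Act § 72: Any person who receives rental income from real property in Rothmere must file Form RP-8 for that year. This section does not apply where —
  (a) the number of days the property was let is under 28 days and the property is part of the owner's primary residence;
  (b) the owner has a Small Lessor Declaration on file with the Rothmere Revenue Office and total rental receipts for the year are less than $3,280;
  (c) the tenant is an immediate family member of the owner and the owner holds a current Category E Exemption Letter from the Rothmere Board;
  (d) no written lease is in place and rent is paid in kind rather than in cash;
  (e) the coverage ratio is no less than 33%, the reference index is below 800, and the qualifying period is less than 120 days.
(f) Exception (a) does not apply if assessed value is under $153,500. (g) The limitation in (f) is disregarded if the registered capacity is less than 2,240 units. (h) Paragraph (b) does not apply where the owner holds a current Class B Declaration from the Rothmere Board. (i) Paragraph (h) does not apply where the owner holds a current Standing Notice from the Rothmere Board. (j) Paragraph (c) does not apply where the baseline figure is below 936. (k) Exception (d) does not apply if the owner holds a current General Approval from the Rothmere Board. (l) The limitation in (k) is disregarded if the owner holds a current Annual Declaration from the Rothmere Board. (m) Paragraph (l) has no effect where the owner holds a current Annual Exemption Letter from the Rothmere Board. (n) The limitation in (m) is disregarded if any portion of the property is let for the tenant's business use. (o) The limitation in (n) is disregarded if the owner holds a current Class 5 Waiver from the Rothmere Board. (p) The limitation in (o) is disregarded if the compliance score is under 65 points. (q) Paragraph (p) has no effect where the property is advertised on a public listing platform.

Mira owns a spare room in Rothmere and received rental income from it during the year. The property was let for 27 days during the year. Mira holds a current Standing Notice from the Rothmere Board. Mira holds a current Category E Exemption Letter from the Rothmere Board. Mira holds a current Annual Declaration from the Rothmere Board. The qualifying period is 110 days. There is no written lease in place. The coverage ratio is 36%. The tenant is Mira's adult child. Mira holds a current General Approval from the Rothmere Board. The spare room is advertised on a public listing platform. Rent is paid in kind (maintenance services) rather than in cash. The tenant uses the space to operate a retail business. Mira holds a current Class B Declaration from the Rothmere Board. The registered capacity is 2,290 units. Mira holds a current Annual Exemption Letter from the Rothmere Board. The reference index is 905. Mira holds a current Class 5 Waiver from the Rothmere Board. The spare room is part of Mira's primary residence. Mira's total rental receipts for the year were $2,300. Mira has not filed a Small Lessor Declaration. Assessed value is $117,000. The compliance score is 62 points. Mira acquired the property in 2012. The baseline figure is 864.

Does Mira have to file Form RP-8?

Yes — Mira must file Form RP-8.

Exception (a): the number of days the property was let is 27 days, under the 28 days limit; the spare room is part of the primary residence — every condition holds. But applying paragraphs (f)–(g): (f) operates against (a): assessed value is $117,000, under the $153,500 limit. (g) is not triggered (the registered capacity is 2,290 units, not less than 2,240 units), so (f) stands. Exception (a) does not apply.
Exception (b) fails — no Small Lessor Declaration is on file.
Exception (c) is satisfied on its face — the tenant is an immediate family member; a current Category E Exemption Letter is held. Turning to paragraph (j): (j) operates — the baseline figure is 864, below the 936 limit. Exception (c) does not apply.
Exception (d)'s conditions are all satisfied: there is no written lease; rent is paid in kind. Turning to paragraphs (k)–(q): (k) operates against (d): a current General Approval is held. (l) is triggered (a current Annual Declaration is held), but is displaced by (m): (m) is triggered — a current Annual Exemption Letter is held. (n) would limit (m) — the space is let for business use — but (o) sets (n) aside: (o) operates against (n): a current Class 5 Waiver is held. (p) is engaged (the compliance score is 62 points, under the 65 points limit), but yields to (q): (q) is engaged — the property is publicly advertised. (d) is therefore removed.
Exception (e) requires that the reference index is below 800; but the reference index is 905, not below 800, so (e) is unavailable.
No exception applies. The general rule governs.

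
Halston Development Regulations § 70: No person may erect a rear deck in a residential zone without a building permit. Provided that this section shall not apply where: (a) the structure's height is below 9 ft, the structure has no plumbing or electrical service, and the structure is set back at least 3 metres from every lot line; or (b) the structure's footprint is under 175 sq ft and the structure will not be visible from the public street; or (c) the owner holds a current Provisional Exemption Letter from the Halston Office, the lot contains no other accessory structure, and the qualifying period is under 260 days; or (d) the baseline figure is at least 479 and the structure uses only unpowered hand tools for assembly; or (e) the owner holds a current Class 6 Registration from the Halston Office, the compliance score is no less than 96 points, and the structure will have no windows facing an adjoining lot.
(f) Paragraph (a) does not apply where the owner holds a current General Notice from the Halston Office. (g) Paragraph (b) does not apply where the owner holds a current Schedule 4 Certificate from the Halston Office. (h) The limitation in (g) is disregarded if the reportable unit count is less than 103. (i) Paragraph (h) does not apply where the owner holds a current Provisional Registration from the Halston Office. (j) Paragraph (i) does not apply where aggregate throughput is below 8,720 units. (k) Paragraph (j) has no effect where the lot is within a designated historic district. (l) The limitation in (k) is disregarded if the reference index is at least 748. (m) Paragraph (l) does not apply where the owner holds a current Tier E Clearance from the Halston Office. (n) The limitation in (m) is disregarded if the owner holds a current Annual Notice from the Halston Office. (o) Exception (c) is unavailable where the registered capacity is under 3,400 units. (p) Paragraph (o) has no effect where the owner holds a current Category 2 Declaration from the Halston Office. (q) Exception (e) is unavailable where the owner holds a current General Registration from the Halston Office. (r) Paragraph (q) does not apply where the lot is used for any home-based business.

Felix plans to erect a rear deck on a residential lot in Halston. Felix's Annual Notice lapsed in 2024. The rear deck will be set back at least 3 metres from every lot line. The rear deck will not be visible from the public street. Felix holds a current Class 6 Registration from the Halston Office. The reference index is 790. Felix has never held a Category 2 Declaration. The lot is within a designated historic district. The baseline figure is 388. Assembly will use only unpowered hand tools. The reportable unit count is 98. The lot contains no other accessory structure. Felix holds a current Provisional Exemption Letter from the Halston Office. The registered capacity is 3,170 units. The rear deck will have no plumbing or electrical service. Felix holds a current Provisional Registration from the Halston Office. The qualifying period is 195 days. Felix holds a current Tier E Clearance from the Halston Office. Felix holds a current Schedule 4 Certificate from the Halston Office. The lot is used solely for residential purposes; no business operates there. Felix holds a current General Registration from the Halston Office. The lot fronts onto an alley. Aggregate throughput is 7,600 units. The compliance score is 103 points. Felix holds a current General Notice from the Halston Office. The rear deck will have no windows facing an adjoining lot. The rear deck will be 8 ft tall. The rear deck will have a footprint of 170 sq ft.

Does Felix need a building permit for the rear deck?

Yes — Felix must obtain a building permit.

Exception (a) is satisfied on its face — the structure's height is 8 ft, below the 9 ft limit; there is no plumbing or electrical service; the setback is at least 3 m on every side. However, paragraph (f) must be considered: (f) operates against (a): a current General Notice is held. (a) is therefore removed.
Exception (b) is satisfied on its face — the structure's footprint is 170 sq ft, under the 175 sq ft limit; the structure will not be visible from the street. But applying paragraphs (g)–(n): (g) operates against (b): a current Schedule 4 Certificate is held. (h) would limit (g) — the reportable unit count is 98, less than the 103 limit — but (i) sets (h) aside: (i) operates against (h): a current Provisional Registration is held. (j) operates (aggregate throughput is 7,600 units, below the 8,720 units limit), but yields to (k): (k) operates against (j): the lot is in a historic district. (l) applies (the reference index is 790, meeting the 748 threshold), but is itself disapplied by (m): (m) operates — a current Tier E Clearance is held. (n), which would lift (m), is not triggered — no current Annual Notice is held. (b) is therefore removed.
All of (c)'s requirements are met (a current Provisional Exemption Letter is held; the lot has no other accessory structure; the qualifying period is 195 days, under the 260 days limit). But: (o) is engaged — the registered capacity is 3,170 units, under the 3,400 units limit. (p), which would lift (o), does not operate here — no current Category 2 Declaration is held. So (c) is unavailable.
Exception (d) fails — the baseline figure is 388, short of 479.
All of (e)'s requirements are met (a current Class 6 Registration is held; the compliance score is 103 points, meeting the 96 points threshold; no windows face an adjoining lot). Turning to paragraphs (q)–(r): (q) applies — a current General Registration is held. (r) is not triggered (the lot is solely residential), so (q) stands. So (e) is unavailable.
No exception displaces § 70.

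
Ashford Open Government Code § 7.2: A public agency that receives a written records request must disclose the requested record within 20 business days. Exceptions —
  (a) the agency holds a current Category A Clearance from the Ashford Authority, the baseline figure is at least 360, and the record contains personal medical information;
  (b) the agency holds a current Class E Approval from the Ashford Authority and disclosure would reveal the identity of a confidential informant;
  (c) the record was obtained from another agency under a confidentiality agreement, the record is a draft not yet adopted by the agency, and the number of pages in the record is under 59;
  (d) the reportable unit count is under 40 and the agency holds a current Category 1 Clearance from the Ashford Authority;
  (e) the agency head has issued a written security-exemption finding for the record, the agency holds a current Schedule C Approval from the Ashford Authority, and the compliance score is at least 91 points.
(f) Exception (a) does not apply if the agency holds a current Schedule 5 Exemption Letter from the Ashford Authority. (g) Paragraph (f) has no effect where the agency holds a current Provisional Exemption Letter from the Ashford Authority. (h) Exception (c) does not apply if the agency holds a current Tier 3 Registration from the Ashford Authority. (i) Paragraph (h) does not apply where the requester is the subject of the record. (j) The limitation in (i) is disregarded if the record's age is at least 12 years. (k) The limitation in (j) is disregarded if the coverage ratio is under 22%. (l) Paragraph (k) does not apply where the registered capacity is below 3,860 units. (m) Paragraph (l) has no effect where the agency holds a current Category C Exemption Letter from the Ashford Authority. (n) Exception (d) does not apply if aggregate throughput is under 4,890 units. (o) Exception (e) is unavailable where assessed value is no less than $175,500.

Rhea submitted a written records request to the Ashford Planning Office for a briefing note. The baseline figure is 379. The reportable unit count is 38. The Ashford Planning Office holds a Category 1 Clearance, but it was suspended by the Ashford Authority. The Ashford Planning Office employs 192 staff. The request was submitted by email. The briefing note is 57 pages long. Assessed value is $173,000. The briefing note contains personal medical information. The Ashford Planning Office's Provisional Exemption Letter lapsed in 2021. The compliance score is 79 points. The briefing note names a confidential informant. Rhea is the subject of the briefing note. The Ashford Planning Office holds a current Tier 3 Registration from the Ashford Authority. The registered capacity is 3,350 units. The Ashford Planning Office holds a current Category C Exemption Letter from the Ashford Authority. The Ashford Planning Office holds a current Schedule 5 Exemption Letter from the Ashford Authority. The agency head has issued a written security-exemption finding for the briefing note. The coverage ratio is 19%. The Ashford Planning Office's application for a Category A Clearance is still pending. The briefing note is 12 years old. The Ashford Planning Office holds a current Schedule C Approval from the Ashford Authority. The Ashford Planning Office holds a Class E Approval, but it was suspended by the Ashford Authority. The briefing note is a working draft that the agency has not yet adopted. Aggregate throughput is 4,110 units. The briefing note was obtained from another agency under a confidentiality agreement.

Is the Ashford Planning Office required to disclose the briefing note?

Exception (a) requires that the agency holds a current Category A Clearance from the Ashford Authority; but there is no Category A Clearance in force, so (a) is unavailable.
Exception (b) fails — there is no Class E Approval in force.
Exception (c)'s conditions are all satisfied: the briefing note was obtained under a confidentiality agreement; the briefing note is an unadopted draft; the number of pages in the record is 57, under the 59 limit. Under paragraphs (h)–(m): (h) would limit (c) — a current Tier 3 Registration is held — but (i) sets (h) aside: (i) applies — Rhea is the subject of the briefing note. (j) is engaged (the record's age is 12 years, meeting the 12 years threshold), but is itself disapplied by (k): (k) applies — the coverage ratio is 19%, under the 22% limit. (l) would limit (k) — the registered capacity is 3,350 units, below the 3,860 units limit — but (m) sets (l) aside: (m) operates against (l): a current Category C Exemption Letter is held. (c) remains available.
Exception (d) does not apply: the Category 1 Clearance is not current.
Exception (e) fails — the compliance score is 79 points, short of 91 points.

No — exception (c) applies; the Ashford Planning Office is not required to disclose the briefing note.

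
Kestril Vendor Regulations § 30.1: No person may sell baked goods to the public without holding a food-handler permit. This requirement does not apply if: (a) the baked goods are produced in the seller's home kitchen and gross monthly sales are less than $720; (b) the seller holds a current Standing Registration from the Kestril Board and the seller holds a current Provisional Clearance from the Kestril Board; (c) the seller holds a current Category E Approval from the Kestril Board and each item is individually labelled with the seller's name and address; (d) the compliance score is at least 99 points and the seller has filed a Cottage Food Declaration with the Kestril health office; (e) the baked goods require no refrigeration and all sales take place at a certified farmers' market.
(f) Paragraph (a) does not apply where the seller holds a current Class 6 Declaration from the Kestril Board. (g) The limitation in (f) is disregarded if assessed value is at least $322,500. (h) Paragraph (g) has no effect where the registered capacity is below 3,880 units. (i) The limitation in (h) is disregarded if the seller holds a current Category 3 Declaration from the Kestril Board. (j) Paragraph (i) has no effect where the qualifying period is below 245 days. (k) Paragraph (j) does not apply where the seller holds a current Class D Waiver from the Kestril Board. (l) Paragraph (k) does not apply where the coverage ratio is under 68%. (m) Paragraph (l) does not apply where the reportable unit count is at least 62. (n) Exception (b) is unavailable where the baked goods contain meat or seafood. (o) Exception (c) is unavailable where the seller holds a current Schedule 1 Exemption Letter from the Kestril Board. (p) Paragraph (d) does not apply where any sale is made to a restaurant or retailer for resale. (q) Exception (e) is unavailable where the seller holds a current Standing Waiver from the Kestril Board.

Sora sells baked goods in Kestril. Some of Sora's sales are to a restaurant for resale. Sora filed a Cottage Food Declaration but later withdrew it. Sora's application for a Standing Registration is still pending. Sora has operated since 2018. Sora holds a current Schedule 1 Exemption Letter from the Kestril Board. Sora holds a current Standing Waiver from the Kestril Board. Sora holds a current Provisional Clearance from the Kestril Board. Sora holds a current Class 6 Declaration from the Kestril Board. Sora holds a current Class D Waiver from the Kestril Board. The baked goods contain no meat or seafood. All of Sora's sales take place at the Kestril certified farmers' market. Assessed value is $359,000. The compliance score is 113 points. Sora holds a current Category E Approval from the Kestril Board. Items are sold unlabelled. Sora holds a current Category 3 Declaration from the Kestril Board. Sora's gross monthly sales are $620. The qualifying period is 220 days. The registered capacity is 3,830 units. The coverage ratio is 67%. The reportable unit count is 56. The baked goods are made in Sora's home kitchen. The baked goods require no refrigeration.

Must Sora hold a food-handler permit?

Yes — Sora must hold a food-handler permit.

Exception (a)'s conditions are all satisfied: the baked goods are home-kitchen produced; gross monthly sales are $620, less than the $720 limit. However, paragraphs (f)–(m) must be considered: (f) is triggered — a current Class 6 Declaration is held. (g) is engaged (assessed value is $359,000, meeting the $322,500 threshold), but yields to (h): (h) applies — the registered capacity is 3,830 units, below the 3,880 units limit. (i) would limit (h) — a current Category 3 Declaration is held — but (j) sets (i) aside: (j) operates against (i): the qualifying period is 220 days, below the 245 days limit. (k) is triggered (a current Class D Waiver is held), but is displaced by (l): (l) operates against (k): the coverage ratio is 67%, under the 68% limit. (m), which would lift (l), is not triggered — the reportable unit count is 56, short of 62. (a) is therefore removed.
Exception (b) fails — there is no Standing Registration in force.
Exception (c) does not apply: items are sold unlabelled.
Exception (d) fails — the Cottage Food Declaration was withdrawn.
Exception (e)'s conditions are all satisfied: the baked goods are shelf-stable; all sales are at a certified farmers' market. But applying paragraph (q): (q) operates — a current Standing Waiver is held. Exception (e) does not apply.
None of the exceptions is available; § 30.1 applies in full.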